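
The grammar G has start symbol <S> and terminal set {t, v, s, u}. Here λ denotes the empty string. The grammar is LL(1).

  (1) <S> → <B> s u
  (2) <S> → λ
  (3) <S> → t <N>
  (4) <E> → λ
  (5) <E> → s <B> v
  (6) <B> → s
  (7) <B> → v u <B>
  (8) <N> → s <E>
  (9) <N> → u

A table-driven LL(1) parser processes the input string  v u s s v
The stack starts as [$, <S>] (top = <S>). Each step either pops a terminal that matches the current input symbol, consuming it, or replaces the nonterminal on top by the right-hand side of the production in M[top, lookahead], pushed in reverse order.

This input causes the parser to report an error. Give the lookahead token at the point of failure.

step 1: stack=$ <S>  input=v u s s v $  — expand <S> → <B> s u
step 2: stack=$ u s <B>  input=v u s s v $  — expand <B> → v u <B>
step 3: stack=$ u s <B> u v  input=v u s s v $  — match v
step 4: stack=$ u s <B> u  input=u s s v $  — match u
step 5: stack=$ u s <B>  input=s s v $  — expand <B> → s
step 6: stack=$ u s s  input=s s v $  — match s
step 7: stack=$ u s  input=s v $  — match s
step 8: stack=$ u  input=v $  — error: top is terminal u but lookahead is v

v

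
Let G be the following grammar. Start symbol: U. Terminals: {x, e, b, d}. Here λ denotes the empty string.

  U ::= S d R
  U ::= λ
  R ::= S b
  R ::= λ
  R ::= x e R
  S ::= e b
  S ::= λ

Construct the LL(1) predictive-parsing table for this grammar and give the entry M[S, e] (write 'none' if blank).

S ::= e b

FIRST(S) = {λ, e}
FIRST(U) = {λ, d, e}  (via S d R)
FIRST(R) = {λ, b, e, x}  (via S b)
FOLLOW(U) includes $ since U is the start symbol.
FOLLOW(S): in U::=S d R, S is followed by d R with FIRST {d}; in R::=S b, S is followed by b with FIRST {b}. Thus FOLLOW(S) = {b, d}.
For S ::= e b: FIRST(e b) = {e}, so it goes in M[S, t] for t ∈ {e}.
For S ::= λ: FIRST(λ) = {λ}, so it goes in M[S, t] for t ∈ {}; since λ ∈ FIRST, also for every t ∈ FOLLOW(S) = {b, d}.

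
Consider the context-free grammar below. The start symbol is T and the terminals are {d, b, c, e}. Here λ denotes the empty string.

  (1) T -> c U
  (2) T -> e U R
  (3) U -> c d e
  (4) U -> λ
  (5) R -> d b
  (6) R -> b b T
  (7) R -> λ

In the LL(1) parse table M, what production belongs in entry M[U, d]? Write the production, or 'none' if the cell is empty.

FIRST(T) = {c, e}
FIRST(U) = {λ, c}
FIRST(R) = {λ, b, d}
FOLLOW(T) includes $ since T is the start symbol.
FOLLOW(T): in R->b b T, the suffix after T is empty, so FOLLOW(T) ⊇ FOLLOW(R) = {$}. Thus FOLLOW(T) = {$}.
FOLLOW(U): in T->c U, the suffix after U is empty, so FOLLOW(U) ⊇ FOLLOW(T) = {$}; in T->e U R, U is followed by R with FIRST {λ, b, d}; in T->e U R, the suffix after U is nullable, so FOLLOW(U) ⊇ FOLLOW(T) = {$}. Thus FOLLOW(U) = {$, b, d}.
For U -> c d e: FIRST(c d e) = {c}, so it goes in M[U, t] for t ∈ {c}.
For U -> λ: FIRST(λ) = {λ}, so it goes in M[U, t] for t ∈ {}; since λ ∈ FIRST, also for every t ∈ FOLLOW(U) = {$, b, d}.

U -> λ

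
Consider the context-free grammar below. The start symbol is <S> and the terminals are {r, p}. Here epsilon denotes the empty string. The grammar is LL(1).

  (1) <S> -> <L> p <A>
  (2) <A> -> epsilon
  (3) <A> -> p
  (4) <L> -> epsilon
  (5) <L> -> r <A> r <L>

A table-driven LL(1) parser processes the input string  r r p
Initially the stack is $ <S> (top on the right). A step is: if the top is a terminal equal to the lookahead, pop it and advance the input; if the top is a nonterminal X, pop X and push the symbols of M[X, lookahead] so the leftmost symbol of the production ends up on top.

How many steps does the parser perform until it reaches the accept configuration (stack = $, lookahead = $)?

8

     Stack                Input    Action
  1  $ <S>                r r p $  expand <S> -> <L> p <A>
  2  $ <A> p <L>          r r p $  expand <L> -> r <A> r <L>
  3  $ <A> p <L> r <A> r  r r p $  match r
  4  $ <A> p <L> r <A>    r p $    expand <A> -> epsilon
  5  $ <A> p <L> r        r p $    match r
  6  $ <A> p <L>          p $      expand <L> -> epsilon
  7  $ <A> p              p $      match p
  8  $ <A>                $        expand <A> -> epsilon
Accept reached after 8 steps.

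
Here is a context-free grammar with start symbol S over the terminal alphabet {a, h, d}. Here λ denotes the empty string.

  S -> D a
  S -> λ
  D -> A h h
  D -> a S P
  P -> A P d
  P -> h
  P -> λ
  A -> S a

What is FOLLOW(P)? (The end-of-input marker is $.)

{a, d}

FIRST(S) = {λ, a}  (via D a)
FIRST(A) = {a}  (via S a)
FIRST(D) = {a}  (via A h h)
FIRST(P) = {λ, a, h}  (via A P d)
FOLLOW(S) includes $ since S is the start symbol.
FOLLOW(D): in S->D a, D is followed by a with FIRST {a}. Thus FOLLOW(D) = {a}.
FOLLOW(S): in D->a S P, S is followed by P with FIRST {λ, a, h}; in D->a S P, the suffix after S is nullable, so FOLLOW(S) ⊇ FOLLOW(D) = {a}; in A->S a, S is followed by a with FIRST {a}. Thus FOLLOW(S) = {$, a, h}.
FOLLOW(P): in D->a S P, the suffix after P is empty, so FOLLOW(P) ⊇ FOLLOW(D) = {a}; in P->A P d, P is followed by d with FIRST {d}. Thus FOLLOW(P) = {a, d}.
FOLLOW(A): in D->A h h, A is followed by h h with FIRST {h}; in P->A P d, A is followed by P d with FIRST {a, d, h}. Thus FOLLOW(A) = {a, d, h}.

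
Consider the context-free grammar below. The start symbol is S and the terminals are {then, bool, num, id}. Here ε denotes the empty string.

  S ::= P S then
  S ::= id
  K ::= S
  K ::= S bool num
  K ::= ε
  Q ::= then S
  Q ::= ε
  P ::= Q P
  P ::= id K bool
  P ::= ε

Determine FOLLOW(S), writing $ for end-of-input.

FIRST(Q) = {ε, then}
FIRST(P) = {ε, id, then}  (via Q P)
FIRST(S) = {id, then}  (via P S then)
FIRST(K) = {ε, id, then}  (via S, S bool num)
FOLLOW(S) includes $ since S is the start symbol.
FOLLOW(K): in P::=id K bool, K is followed by bool with FIRST {bool}. Thus FOLLOW(K) = {bool}.
FOLLOW(P): in S::=P S then, P is followed by S then with FIRST {id, then}; in P::=Q P, the suffix after P is empty (adds nothing new). Thus FOLLOW(P) = {id, then}.
FOLLOW(Q): in P::=Q P, Q is followed by P with FIRST {ε, id, then}; in P::=Q P, the suffix after Q is nullable, so FOLLOW(Q) ⊇ FOLLOW(P) = {id, then}. Thus FOLLOW(Q) = {id, then}.
FOLLOW(S): in S::=P S then, S is followed by then with FIRST {then}; in K::=S, the suffix after S is empty, so FOLLOW(S) ⊇ FOLLOW(K) = {bool}; in K::=S bool num, S is followed by bool num with FIRST {bool}; in Q::=then S, the suffix after S is empty, so FOLLOW(S) ⊇ FOLLOW(Q) = {id, then}. Thus FOLLOW(S) = {$, bool, id, then}.

{$, bool, id, then}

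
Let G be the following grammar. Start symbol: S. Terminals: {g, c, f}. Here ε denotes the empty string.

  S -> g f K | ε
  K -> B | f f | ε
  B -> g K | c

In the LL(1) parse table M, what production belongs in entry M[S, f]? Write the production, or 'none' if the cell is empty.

FIRST(S) = {ε, g}
FIRST(B) = {c, g}
FIRST(K) = {ε, c, f, g}  (via B)
FOLLOW(S) includes $ since S is the start symbol.
FOLLOW(S): S appears on no right-hand side. Thus FOLLOW(S) = {$}.
For S -> g f K: FIRST(g f K) = {g}, so it goes in M[S, t] for t ∈ {g}.
For S -> ε: FIRST(ε) = {ε}, so it goes in M[S, t] for t ∈ {}; since ε ∈ FIRST, also for every t ∈ FOLLOW(S) = {$}.
None of these place a production in M[S, f].

none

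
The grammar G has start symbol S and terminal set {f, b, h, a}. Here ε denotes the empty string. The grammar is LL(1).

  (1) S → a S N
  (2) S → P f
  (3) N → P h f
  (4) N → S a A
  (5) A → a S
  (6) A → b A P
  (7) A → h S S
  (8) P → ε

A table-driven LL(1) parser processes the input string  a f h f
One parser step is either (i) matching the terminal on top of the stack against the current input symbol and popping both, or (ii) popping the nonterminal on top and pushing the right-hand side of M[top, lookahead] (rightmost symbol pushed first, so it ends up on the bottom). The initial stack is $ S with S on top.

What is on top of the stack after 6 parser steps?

     Stack    Input      Action
  1  $ S      a f h f $  expand S → a S N
  2  $ N S a  a f h f $  match a
  3  $ N S    f h f $    expand S → P f
  4  $ N f P  f h f $    expand P → ε
  5  $ N f    f h f $    match f
  6  $ N      h f $      expand N → P h f
Stack after step 6: $ f h P (top = P).

P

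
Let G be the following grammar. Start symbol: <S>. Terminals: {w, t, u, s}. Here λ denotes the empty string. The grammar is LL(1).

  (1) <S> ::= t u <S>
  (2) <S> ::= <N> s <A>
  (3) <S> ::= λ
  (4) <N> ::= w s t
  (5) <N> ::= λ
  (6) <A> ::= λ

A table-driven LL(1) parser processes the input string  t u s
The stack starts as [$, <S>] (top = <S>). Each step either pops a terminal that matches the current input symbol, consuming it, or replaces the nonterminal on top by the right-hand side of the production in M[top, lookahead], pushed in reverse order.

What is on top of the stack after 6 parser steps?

<A>

step 1: stack=$ <S>  input=t u s $  — expand <S> ::= t u <S>
step 2: stack=$ <S> u t  input=t u s $  — match t
step 3: stack=$ <S> u  input=u s $  — match u
step 4: stack=$ <S>  input=s $  — expand <S> ::= <N> s <A>
step 5: stack=$ <A> s <N>  input=s $  — expand <N> ::= λ
step 6: stack=$ <A> s  input=s $  — match s
Stack after step 6: $ <A> (top = <A>).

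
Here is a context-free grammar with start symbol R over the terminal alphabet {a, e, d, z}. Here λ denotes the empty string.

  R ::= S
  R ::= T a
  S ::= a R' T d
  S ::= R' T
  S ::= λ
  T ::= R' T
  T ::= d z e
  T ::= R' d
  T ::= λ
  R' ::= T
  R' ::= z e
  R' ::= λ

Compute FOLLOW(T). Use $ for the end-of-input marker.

FIRST(R) = {λ, a, d, z}  (via S, T a)
FIRST(S) = {λ, a, d, z}  (via R' T)
FIRST(T) = {λ, d, z}  (via R' T, R' d)
FIRST(R') = {λ, d, z}  (via T)
FOLLOW(R) includes $ since R is the start symbol.
FOLLOW(R): R appears on no right-hand side. Thus FOLLOW(R) = {$}.
FOLLOW(S): in R::=S, the suffix after S is empty, so FOLLOW(S) ⊇ FOLLOW(R) = {$}. Thus FOLLOW(S) = {$}.
FOLLOW(T): in R::=T a, T is followed by a with FIRST {a}; in S::=a R' T d, T is followed by d with FIRST {d}; in S::=R' T, the suffix after T is empty, so FOLLOW(T) ⊇ FOLLOW(S) = {$}; in T::=R' T, the suffix after T is empty (adds nothing new); in R'::=T, the suffix after T is empty, so FOLLOW(T) ⊇ FOLLOW(R') = {$, a, d, z}. Thus FOLLOW(T) = {$, a, d, z}.
FOLLOW(R'): in S::=a R' T d, R' is followed by T d with FIRST {d, z}; in S::=R' T, R' is followed by T with FIRST {λ, d, z}; in S::=R' T, the suffix after R' is nullable, so FOLLOW(R') ⊇ FOLLOW(S) = {$}; in T::=R' T, R' is followed by T with FIRST {λ, d, z}; in T::=R' T, the suffix after R' is nullable, so FOLLOW(R') ⊇ FOLLOW(T) = {$, a, d, z}; in T::=R' d, R' is followed by d with FIRST {d}. Thus FOLLOW(R') = {$, a, d, z}.

{$, a, d, z}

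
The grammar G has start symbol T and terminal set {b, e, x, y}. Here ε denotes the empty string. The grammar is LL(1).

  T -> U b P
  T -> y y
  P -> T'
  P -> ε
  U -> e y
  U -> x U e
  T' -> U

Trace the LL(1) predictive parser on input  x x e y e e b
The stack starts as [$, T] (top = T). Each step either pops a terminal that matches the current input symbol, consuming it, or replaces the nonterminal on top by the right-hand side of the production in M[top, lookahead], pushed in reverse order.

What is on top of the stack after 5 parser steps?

step 1: stack=$ T  input=x x e y e e b $  — expand T -> U b P
step 2: stack=$ P b U  input=x x e y e e b $  — expand U -> x U e
step 3: stack=$ P b e U x  input=x x e y e e b $  — match x
step 4: stack=$ P b e U  input=x e y e e b $  — expand U -> x U e
step 5: stack=$ P b e e U x  input=x e y e e b $  — match x
Stack after step 5: $ P b e e U (top = U).

U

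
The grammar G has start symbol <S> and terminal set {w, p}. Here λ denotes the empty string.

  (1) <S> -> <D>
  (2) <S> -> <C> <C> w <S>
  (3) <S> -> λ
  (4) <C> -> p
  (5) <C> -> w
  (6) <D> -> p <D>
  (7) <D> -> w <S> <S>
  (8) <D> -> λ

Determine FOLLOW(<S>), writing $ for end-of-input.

{$, p, w}

FIRST(<C>) = {p, w}
FIRST(<D>) = {λ, p, w}
FIRST(<S>) = {λ, p, w}  (via <D>, <C> <C> w <S>)
FOLLOW(<S>) includes $ since <S> is the start symbol.
FOLLOW(<C>): in <S>-><C> <C> w <S> (occurrence 1), <C> is followed by <C> w <S> with FIRST {p, w}; in <S>-><C> <C> w <S> (occurrence 2), <C> is followed by w <S> with FIRST {w}. Thus FOLLOW(<C>) = {p, w}.
FOLLOW(<S>): in <S>-><C> <C> w <S>, the suffix after <S> is empty (adds nothing new); in <D>->w <S> <S> (occurrence 1), <S> is followed by <S> with FIRST {λ, p, w}; in <D>->w <S> <S> (occurrence 1), the suffix after <S> is nullable, so FOLLOW(<S>) ⊇ FOLLOW(<D>) = {$, p, w}; in <D>->w <S> <S> (occurrence 2), the suffix after <S> is empty, so FOLLOW(<S>) ⊇ FOLLOW(<D>) = {$, p, w}. Thus FOLLOW(<S>) = {$, p, w}.
FOLLOW(<D>): in <S>-><D>, the suffix after <D> is empty, so FOLLOW(<D>) ⊇ FOLLOW(<S>) = {$, p, w}; in <D>->p <D>, the suffix after <D> is empty (adds nothing new). Thus FOLLOW(<D>) = {$, p, w}.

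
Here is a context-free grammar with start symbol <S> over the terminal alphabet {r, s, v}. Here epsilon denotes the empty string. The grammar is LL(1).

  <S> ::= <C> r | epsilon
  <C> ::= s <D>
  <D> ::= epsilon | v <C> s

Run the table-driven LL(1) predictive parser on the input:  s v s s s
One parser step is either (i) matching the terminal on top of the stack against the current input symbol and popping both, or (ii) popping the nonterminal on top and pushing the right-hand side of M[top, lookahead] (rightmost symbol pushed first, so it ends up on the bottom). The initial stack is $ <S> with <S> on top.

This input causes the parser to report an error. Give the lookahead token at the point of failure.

step 1: stack=$ <S>  input=s v s s s $  — expand <S> ::= <C> r
step 2: stack=$ r <C>  input=s v s s s $  — expand <C> ::= s <D>
step 3: stack=$ r <D> s  input=s v s s s $  — match s
step 4: stack=$ r <D>  input=v s s s $  — expand <D> ::= v <C> s
step 5: stack=$ r s <C> v  input=v s s s $  — match v
step 6: stack=$ r s <C>  input=s s s $  — expand <C> ::= s <D>
step 7: stack=$ r s <D> s  input=s s s $  — match s
step 8: stack=$ r s <D>  input=s s $  — expand <D> ::= epsilon
step 9: stack=$ r s  input=s s $  — match s
step 10: stack=$ r  input=s $  — error: top is terminal r but lookahead is s

s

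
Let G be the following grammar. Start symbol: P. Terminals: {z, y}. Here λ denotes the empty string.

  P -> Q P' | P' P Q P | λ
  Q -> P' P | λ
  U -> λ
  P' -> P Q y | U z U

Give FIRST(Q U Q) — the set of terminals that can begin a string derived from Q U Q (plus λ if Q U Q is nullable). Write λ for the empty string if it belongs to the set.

{λ, y, z}

FIRST(U): from U->λ we get {λ}. So FIRST(U) = {λ}.
FIRST(P): from P->Q P' we get {y, z}; from P->P' P Q P we get {y, z}; from P->λ we get {λ}. So FIRST(P) = {λ, y, z}.
FIRST(Q): from Q->P' P we get {y, z}; from Q->λ we get {λ}. So FIRST(Q) = {λ, y, z}.
FIRST(P'): from P'->P Q y we get {y, z}; from P'->U z U we get {z}. So FIRST(P') = {y, z}.
FIRST(Q U Q): take FIRST of each symbol in turn, carrying on past any symbol whose FIRST contains λ; result {λ, y, z}.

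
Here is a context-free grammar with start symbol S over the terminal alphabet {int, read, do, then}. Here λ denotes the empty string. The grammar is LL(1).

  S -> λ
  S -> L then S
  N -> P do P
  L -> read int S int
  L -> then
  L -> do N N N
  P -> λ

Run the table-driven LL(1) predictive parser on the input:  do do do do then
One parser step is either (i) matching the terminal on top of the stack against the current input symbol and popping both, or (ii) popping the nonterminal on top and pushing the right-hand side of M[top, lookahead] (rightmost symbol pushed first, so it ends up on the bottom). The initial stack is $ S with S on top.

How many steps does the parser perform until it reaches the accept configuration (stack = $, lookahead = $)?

      Stack                Input               Action
   1  $ S                  do do do do then $  expand S -> L then S
   2  $ S then L           do do do do then $  expand L -> do N N N
   3  $ S then N N N do    do do do do then $  match do
   4  $ S then N N N       do do do then $     expand N -> P do P
   5  $ S then N N P do P  do do do then $     expand P -> λ
   6  $ S then N N P do    do do do then $     match do
   7  $ S then N N P       do do then $        expand P -> λ
   8  $ S then N N         do do then $        expand N -> P do P
   9  $ S then N P do P    do do then $        expand P -> λ
  10  $ S then N P do      do do then $        match do
  11  $ S then N P         do then $           expand P -> λ
  12  $ S then N           do then $           expand N -> P do P
  13  $ S then P do P      do then $           expand P -> λ
  14  $ S then P do        do then $           match do
  15  $ S then P           then $              expand P -> λ
  16  $ S then             then $              match then
  17  $ S                  $                   expand S -> λ
Accept reached after 17 steps.

17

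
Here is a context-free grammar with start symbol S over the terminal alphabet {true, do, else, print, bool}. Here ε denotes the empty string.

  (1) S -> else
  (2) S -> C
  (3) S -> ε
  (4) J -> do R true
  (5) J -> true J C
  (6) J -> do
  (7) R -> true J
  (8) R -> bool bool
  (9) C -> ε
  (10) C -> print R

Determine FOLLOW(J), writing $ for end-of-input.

FIRST(J): from J->do R true we get {do}; from J->true J C we get {true}; from J->do we get {do}. So FIRST(J) = {do, true}.
FIRST(R): from R->true J we get {true}; from R->bool bool we get {bool}. So FIRST(R) = {bool, true}.
FIRST(C): from C->ε we get {ε}; from C->print R we get {print}. So FIRST(C) = {ε, print}.
FIRST(S): from S->else we get {else}; from S->C we get {ε, print}; from S->ε we get {ε}. So FIRST(S) = {ε, else, print}.
FOLLOW(S) includes $ since S is the start symbol.
FOLLOW(S): S appears on no right-hand side. Thus FOLLOW(S) = {$}.
FOLLOW(J): in J->true J C, J is followed by C with FIRST {ε, print}; in J->true J C, the suffix after J is nullable (adds nothing new); in R->true J, the suffix after J is empty, so FOLLOW(J) ⊇ FOLLOW(R) = {$, print, true}. Thus FOLLOW(J) = {$, print, true}.
FOLLOW(C): in S->C, the suffix after C is empty, so FOLLOW(C) ⊇ FOLLOW(S) = {$}; in J->true J C, the suffix after C is empty, so FOLLOW(C) ⊇ FOLLOW(J) = {$, print, true}. Thus FOLLOW(C) = {$, print, true}.
FOLLOW(R): in J->do R true, R is followed by true with FIRST {true}; in C->print R, the suffix after R is empty, so FOLLOW(R) ⊇ FOLLOW(C) = {$, print, true}. Thus FOLLOW(R) = {$, print, true}.

{$, print, true}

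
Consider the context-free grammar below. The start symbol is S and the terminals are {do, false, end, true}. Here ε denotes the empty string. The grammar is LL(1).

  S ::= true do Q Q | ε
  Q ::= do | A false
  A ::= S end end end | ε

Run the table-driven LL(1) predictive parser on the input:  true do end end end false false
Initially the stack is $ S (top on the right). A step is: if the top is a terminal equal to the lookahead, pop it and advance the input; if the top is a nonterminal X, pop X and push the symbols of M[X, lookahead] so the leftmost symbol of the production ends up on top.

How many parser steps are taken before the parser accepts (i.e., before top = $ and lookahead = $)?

13

step 1: stack=$ S  input=true do end end end false false $  — expand S ::= true do Q Q
step 2: stack=$ Q Q do true  input=true do end end end false false $  — match true
step 3: stack=$ Q Q do  input=do end end end false false $  — match do
step 4: stack=$ Q Q  input=end end end false false $  — expand Q ::= A false
step 5: stack=$ Q false A  input=end end end false false $  — expand A ::= S end end end
step 6: stack=$ Q false end end end S  input=end end end false false $  — expand S ::= ε
step 7: stack=$ Q false end end end  input=end end end false false $  — match end
step 8: stack=$ Q false end end  input=end end false false $  — match end
step 9: stack=$ Q false end  input=end false false $  — match end
step 10: stack=$ Q false  input=false false $  — match false
step 11: stack=$ Q  input=false $  — expand Q ::= A false
step 12: stack=$ false A  input=false $  — expand A ::= ε
step 13: stack=$ false  input=false $  — match false
Accept reached after 13 steps.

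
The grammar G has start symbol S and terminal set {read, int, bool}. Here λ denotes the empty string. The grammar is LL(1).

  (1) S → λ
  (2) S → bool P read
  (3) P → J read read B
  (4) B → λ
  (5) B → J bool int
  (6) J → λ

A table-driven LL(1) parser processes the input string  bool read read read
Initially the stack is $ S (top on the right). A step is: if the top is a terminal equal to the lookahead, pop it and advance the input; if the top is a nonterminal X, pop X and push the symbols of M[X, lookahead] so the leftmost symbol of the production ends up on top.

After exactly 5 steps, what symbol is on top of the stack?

     Stack                 Input                  Action
  1  $ S                   bool read read read $  expand S → bool P read
  2  $ read P bool         bool read read read $  match bool
  3  $ read P              read read read $       expand P → J read read B
  4  $ read B read read J  read read read $       expand J → λ
  5  $ read B read read    read read read $       match read
Stack after step 5: $ read B read (top = read).

read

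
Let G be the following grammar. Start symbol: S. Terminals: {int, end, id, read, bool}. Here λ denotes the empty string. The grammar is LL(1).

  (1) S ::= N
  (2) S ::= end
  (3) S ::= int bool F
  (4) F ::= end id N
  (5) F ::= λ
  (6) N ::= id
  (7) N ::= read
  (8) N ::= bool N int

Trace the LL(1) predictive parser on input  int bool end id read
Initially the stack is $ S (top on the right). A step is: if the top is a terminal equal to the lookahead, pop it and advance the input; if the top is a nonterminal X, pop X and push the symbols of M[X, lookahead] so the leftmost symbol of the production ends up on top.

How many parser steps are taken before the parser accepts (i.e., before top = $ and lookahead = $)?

     Stack         Input                   Action
  1  $ S           int bool end id read $  expand S ::= int bool F
  2  $ F bool int  int bool end id read $  match int
  3  $ F bool      bool end id read $      match bool
  4  $ F           end id read $           expand F ::= end id N
  5  $ N id end    end id read $           match end
  6  $ N id        id read $               match id
  7  $ N           read $                  expand N ::= read
  8  $ read        read $                  match read
Accept reached after 8 steps.

8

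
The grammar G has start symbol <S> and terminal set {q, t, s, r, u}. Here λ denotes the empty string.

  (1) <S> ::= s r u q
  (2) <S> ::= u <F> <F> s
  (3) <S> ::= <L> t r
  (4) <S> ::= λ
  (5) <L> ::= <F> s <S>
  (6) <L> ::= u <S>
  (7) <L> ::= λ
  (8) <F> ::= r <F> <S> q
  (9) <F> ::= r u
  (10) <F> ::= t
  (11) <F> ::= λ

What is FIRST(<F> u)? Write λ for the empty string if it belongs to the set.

{r, t, u}

FIRST(<F>) = {λ, r, t}
FIRST(<L>) = {λ, r, s, t, u}  (via <F> s <S>)
FIRST(<S>) = {λ, r, s, t, u}  (via <L> t r)
FIRST(<F> u): take FIRST of each symbol in turn, carrying on past any symbol whose FIRST contains λ; result {r, t, u}.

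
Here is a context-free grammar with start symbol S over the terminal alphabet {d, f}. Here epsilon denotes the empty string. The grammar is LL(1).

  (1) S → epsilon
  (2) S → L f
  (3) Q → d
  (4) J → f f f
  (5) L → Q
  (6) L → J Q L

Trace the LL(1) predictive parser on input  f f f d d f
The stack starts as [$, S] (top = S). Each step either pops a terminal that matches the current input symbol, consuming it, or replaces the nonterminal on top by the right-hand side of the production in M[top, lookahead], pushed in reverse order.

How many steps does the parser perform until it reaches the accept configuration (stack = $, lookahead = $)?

step 1: stack=$ S  input=f f f d d f $  — expand S → L f
step 2: stack=$ f L  input=f f f d d f $  — expand L → J Q L
step 3: stack=$ f L Q J  input=f f f d d f $  — expand J → f f f
step 4: stack=$ f L Q f f f  input=f f f d d f $  — match f
step 5: stack=$ f L Q f f  input=f f d d f $  — match f
step 6: stack=$ f L Q f  input=f d d f $  — match f
step 7: stack=$ f L Q  input=d d f $  — expand Q → d
step 8: stack=$ f L d  input=d d f $  — match d
step 9: stack=$ f L  input=d f $  — expand L → Q
step 10: stack=$ f Q  input=d f $  — expand Q → d
step 11: stack=$ f d  input=d f $  — match d
step 12: stack=$ f  input=f $  — match f
Accept reached after 12 steps.

12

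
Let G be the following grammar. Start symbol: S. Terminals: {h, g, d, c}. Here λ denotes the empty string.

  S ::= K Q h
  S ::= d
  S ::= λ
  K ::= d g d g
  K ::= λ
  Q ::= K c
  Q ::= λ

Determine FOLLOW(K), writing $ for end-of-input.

{c, d, h}

FIRST(K): from K::=d g d g we get {d}; from K::=λ we get {λ}. So FIRST(K) = {λ, d}.
FIRST(Q): from Q::=K c we get {c, d}; from Q::=λ we get {λ}. So FIRST(Q) = {λ, c, d}.
FIRST(S): from S::=K Q h we get {c, d, h}; from S::=d we get {d}; from S::=λ we get {λ}. So FIRST(S) = {λ, c, d, h}.
FOLLOW(S) includes $ since S is the start symbol.
FOLLOW(S): S appears on no right-hand side. Thus FOLLOW(S) = {$}.
FOLLOW(K): in S::=K Q h, K is followed by Q h with FIRST {c, d, h}; in Q::=K c, K is followed by c with FIRST {c}. Thus FOLLOW(K) = {c, d, h}.
FOLLOW(Q): in S::=K Q h, Q is followed by h with FIRST {h}. Thus FOLLOW(Q) = {h}.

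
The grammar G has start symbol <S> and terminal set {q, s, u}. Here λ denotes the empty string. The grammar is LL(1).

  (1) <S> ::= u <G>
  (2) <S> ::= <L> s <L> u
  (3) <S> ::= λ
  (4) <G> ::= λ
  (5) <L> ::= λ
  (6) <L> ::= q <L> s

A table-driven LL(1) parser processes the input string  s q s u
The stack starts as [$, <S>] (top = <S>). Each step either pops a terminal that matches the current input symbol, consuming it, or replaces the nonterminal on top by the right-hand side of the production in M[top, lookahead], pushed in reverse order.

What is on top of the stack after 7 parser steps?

u

step 1: stack=$ <S>  input=s q s u $  — expand <S> ::= <L> s <L> u
step 2: stack=$ u <L> s <L>  input=s q s u $  — expand <L> ::= λ
step 3: stack=$ u <L> s  input=s q s u $  — match s
step 4: stack=$ u <L>  input=q s u $  — expand <L> ::= q <L> s
step 5: stack=$ u s <L> q  input=q s u $  — match q
step 6: stack=$ u s <L>  input=s u $  — expand <L> ::= λ
step 7: stack=$ u s  input=s u $  — match s
Stack after step 7: $ u (top = u).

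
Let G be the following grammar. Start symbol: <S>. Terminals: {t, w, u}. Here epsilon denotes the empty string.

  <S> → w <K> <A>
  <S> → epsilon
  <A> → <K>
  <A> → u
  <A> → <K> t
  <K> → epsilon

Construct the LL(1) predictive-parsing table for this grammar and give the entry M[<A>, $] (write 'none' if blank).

<A> → <K>

FIRST(<S>): from <S>→w <K> <A> we get {w}; from <S>→epsilon we get {epsilon}. So FIRST(<S>) = {epsilon, w}.
FIRST(<K>): from <K>→epsilon we get {epsilon}. So FIRST(<K>) = {epsilon}.
FIRST(<A>): from <A>→<K> we get {epsilon}; from <A>→u we get {u}; from <A>→<K> t we get {t}. So FIRST(<A>) = {epsilon, t, u}.
FOLLOW(<S>) includes $ since <S> is the start symbol.
FOLLOW(<S>): <S> appears on no right-hand side. Thus FOLLOW(<S>) = {$}.
FOLLOW(<A>): in <S>→w <K> <A>, the suffix after <A> is empty, so FOLLOW(<A>) ⊇ FOLLOW(<S>) = {$}. Thus FOLLOW(<A>) = {$}.
For <A> → <K>: FIRST(<K>) = {epsilon}, so it goes in M[<A>, t] for t ∈ {}; since epsilon ∈ FIRST, also for every t ∈ FOLLOW(<A>) = {$}.
For <A> → u: FIRST(u) = {u}, so it goes in M[<A>, t] for t ∈ {u}.
For <A> → <K> t: FIRST(<K> t) = {t}, so it goes in M[<A>, t] for t ∈ {t}.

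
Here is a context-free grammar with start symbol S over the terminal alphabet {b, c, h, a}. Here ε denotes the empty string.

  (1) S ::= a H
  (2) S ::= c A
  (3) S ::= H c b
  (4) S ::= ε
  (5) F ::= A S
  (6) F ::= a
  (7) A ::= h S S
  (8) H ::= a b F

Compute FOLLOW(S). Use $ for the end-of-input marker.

FIRST(A): from A::=h S S we get {h}. So FIRST(A) = {h}.
FIRST(H): from H::=a b F we get {a}. So FIRST(H) = {a}.
FIRST(S): from S::=a H we get {a}; from S::=c A we get {c}; from S::=H c b we get {a}; from S::=ε we get {ε}. So FIRST(S) = {ε, a, c}.
FIRST(F): from F::=A S we get {h}; from F::=a we get {a}. So FIRST(F) = {a, h}.
FOLLOW(S) includes $ since S is the start symbol.
FOLLOW(S): in F::=A S, the suffix after S is empty, so FOLLOW(S) ⊇ FOLLOW(F) = {$, a, c}; in A::=h S S (occurrence 1), S is followed by S with FIRST {ε, a, c}; in A::=h S S (occurrence 1), the suffix after S is nullable, so FOLLOW(S) ⊇ FOLLOW(A) = {$, a, c}; in A::=h S S (occurrence 2), the suffix after S is empty, so FOLLOW(S) ⊇ FOLLOW(A) = {$, a, c}. Thus FOLLOW(S) = {$, a, c}.
FOLLOW(H): in S::=a H, the suffix after H is empty, so FOLLOW(H) ⊇ FOLLOW(S) = {$, a, c}; in S::=H c b, H is followed by c b with FIRST {c}. Thus FOLLOW(H) = {$, a, c}.
FOLLOW(F): in H::=a b F, the suffix after F is empty, so FOLLOW(F) ⊇ FOLLOW(H) = {$, a, c}. Thus FOLLOW(F) = {$, a, c}.
FOLLOW(A): in S::=c A, the suffix after A is empty, so FOLLOW(A) ⊇ FOLLOW(S) = {$, a, c}; in F::=A S, A is followed by S with FIRST {ε, a, c}; in F::=A S, the suffix after A is nullable, so FOLLOW(A) ⊇ FOLLOW(F) = {$, a, c}. Thus FOLLOW(A) = {$, a, c}.

{$, a, c}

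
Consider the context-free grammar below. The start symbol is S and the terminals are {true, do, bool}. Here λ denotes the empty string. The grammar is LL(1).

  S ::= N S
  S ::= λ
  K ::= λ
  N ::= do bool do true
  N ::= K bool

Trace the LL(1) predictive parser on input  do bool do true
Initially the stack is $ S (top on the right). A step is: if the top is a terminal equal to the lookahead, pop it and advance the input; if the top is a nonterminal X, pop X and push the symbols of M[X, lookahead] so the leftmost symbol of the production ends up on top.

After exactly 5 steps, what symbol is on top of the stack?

true

     Stack                Input              Action
  1  $ S                  do bool do true $  expand S ::= N S
  2  $ S N                do bool do true $  expand N ::= do bool do true
  3  $ S true do bool do  do bool do true $  match do
  4  $ S true do bool     bool do true $     match bool
  5  $ S true do          do true $          match do
Stack after step 5: $ S true (top = true).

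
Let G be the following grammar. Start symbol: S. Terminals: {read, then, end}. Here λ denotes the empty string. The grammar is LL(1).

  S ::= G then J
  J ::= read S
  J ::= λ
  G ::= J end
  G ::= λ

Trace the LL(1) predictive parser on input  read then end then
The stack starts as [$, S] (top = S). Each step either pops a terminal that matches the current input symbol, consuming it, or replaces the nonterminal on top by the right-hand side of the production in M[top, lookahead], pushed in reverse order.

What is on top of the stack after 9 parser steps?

then

step 1: stack=$ S  input=read then end then $  — expand S ::= G then J
step 2: stack=$ J then G  input=read then end then $  — expand G ::= J end
step 3: stack=$ J then end J  input=read then end then $  — expand J ::= read S
step 4: stack=$ J then end S read  input=read then end then $  — match read
step 5: stack=$ J then end S  input=then end then $  — expand S ::= G then J
step 6: stack=$ J then end J then G  input=then end then $  — expand G ::= λ
step 7: stack=$ J then end J then  input=then end then $  — match then
step 8: stack=$ J then end J  input=end then $  — expand J ::= λ
step 9: stack=$ J then end  input=end then $  — match end
Stack after step 9: $ J then (top = then).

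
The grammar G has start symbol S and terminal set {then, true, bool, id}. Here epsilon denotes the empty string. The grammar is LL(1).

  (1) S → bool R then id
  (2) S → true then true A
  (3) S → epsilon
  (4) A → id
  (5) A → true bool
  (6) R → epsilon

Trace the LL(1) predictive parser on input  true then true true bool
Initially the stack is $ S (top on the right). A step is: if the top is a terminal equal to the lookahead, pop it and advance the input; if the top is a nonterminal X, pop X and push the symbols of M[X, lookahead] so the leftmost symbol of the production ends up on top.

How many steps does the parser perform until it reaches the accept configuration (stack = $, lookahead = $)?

     Stack               Input                       Action
  1  $ S                 true then true true bool $  expand S → true then true A
  2  $ A true then true  true then true true bool $  match true
  3  $ A true then       then true true bool $       match then
  4  $ A true            true true bool $            match true
  5  $ A                 true bool $                 expand A → true bool
  6  $ bool true         true bool $                 match true
  7  $ bool              bool $                      match bool
Accept reached after 7 steps.

7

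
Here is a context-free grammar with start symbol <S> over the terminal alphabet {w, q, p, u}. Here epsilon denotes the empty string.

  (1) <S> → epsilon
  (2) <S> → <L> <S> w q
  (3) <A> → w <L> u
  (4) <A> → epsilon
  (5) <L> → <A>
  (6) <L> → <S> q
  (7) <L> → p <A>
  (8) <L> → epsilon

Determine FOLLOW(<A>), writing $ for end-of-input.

{p, q, u, w}

FIRST(<A>) = {epsilon, w}
FIRST(<S>) = {epsilon, p, q, w}  (via <L> <S> w q)
FIRST(<L>) = {epsilon, p, q, w}  (via <A>, <S> q)
FOLLOW(<S>) includes $ since <S> is the start symbol.
FOLLOW(<S>): in <S>→<L> <S> w q, <S> is followed by w q with FIRST {w}; in <L>→<S> q, <S> is followed by q with FIRST {q}. Thus FOLLOW(<S>) = {$, q, w}.
FOLLOW(<L>): in <S>→<L> <S> w q, <L> is followed by <S> w q with FIRST {p, q, w}; in <A>→w <L> u, <L> is followed by u with FIRST {u}. Thus FOLLOW(<L>) = {p, q, u, w}.
FOLLOW(<A>): in <L>→<A>, the suffix after <A> is empty, so FOLLOW(<A>) ⊇ FOLLOW(<L>) = {p, q, u, w}; in <L>→p <A>, the suffix after <A> is empty, so FOLLOW(<A>) ⊇ FOLLOW(<L>) = {p, q, u, w}. Thus FOLLOW(<A>) = {p, q, u, w}.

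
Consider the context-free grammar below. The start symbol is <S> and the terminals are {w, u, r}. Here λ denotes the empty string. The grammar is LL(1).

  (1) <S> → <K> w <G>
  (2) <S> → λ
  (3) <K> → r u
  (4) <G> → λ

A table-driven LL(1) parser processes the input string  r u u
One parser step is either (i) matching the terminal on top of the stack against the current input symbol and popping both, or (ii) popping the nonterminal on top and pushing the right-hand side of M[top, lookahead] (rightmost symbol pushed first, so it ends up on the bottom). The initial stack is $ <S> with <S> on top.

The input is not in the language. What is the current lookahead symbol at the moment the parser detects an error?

step 1: stack=$ <S>  input=r u u $  — expand <S> → <K> w <G>
step 2: stack=$ <G> w <K>  input=r u u $  — expand <K> → r u
step 3: stack=$ <G> w u r  input=r u u $  — match r
step 4: stack=$ <G> w u  input=u u $  — match u
step 5: stack=$ <G> w  input=u $  — error: top is terminal w but lookahead is u

u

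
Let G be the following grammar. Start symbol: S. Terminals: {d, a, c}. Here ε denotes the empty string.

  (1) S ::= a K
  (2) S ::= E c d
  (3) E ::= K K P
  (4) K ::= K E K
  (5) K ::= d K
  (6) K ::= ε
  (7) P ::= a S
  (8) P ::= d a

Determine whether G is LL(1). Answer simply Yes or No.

No

FIRST(S) = {a, d}
FIRST(E) = {a, d}
FIRST(K) = {ε, a, d}
FIRST(P) = {a, d}
FOLLOW(S) = {$, a, c, d}
FOLLOW(E) = {$, a, c, d}
FOLLOW(K) = {$, a, c, d}
FOLLOW(P) = {$, a, c, d}
Cell M[K, a] receives both K ::= K E K and K ::= ε — the grammar is not LL(1).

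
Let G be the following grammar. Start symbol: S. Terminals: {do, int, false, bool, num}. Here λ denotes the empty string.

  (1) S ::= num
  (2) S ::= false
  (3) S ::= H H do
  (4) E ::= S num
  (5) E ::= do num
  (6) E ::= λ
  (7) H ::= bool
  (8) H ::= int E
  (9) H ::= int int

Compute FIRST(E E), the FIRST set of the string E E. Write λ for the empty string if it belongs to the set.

{λ, bool, do, false, int, num}

FIRST(H): from H::=bool we get {bool}; from H::=int E we get {int}; from H::=int int we get {int}. So FIRST(H) = {bool, int}.
FIRST(S): from S::=num we get {num}; from S::=false we get {false}; from S::=H H do we get {bool, int}. So FIRST(S) = {bool, false, int, num}.
FIRST(E): from E::=S num we get {bool, false, int, num}; from E::=do num we get {do}; from E::=λ we get {λ}. So FIRST(E) = {λ, bool, do, false, int, num}.
FIRST(E E): take FIRST of each symbol in turn, carrying on past any symbol whose FIRST contains λ; result {λ, bool, do, false, int, num}.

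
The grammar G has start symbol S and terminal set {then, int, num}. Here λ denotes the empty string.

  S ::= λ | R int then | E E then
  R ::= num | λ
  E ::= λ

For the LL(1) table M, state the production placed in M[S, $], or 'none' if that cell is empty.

FIRST(R) = {λ, num}
FIRST(E) = {λ}
FIRST(S) = {λ, int, num, then}  (via R int then, E E then)
FOLLOW(S) includes $ since S is the start symbol.
FOLLOW(S): S appears on no right-hand side. Thus FOLLOW(S) = {$}.
For S ::= λ: FIRST(λ) = {λ}, so it goes in M[S, t] for t ∈ {}; since λ ∈ FIRST, also for every t ∈ FOLLOW(S) = {$}.
For S ::= R int then: FIRST(R int then) = {int, num}, so it goes in M[S, t] for t ∈ {int, num}.
For S ::= E E then: FIRST(E E then) = {then}, so it goes in M[S, t] for t ∈ {then}.

S ::= λ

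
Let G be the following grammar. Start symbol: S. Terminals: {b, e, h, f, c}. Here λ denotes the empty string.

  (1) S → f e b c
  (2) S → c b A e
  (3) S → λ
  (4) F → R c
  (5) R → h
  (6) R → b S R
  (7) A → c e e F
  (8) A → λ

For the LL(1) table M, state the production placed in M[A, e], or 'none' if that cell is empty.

A → λ

FIRST(S): from S→f e b c we get {f}; from S→c b A e we get {c}; from S→λ we get {λ}. So FIRST(S) = {λ, c, f}.
FIRST(R): from R→h we get {h}; from R→b S R we get {b}. So FIRST(R) = {b, h}.
FIRST(A): from A→c e e F we get {c}; from A→λ we get {λ}. So FIRST(A) = {λ, c}.
FIRST(F): from F→R c we get {b, h}. So FIRST(F) = {b, h}.
FOLLOW(S) includes $ since S is the start symbol.
FOLLOW(A): in S→c b A e, A is followed by e with FIRST {e}. Thus FOLLOW(A) = {e}.
For A → c e e F: FIRST(c e e F) = {c}, so it goes in M[A, t] for t ∈ {c}.
For A → λ: FIRST(λ) = {λ}, so it goes in M[A, t] for t ∈ {}; since λ ∈ FIRST, also for every t ∈ FOLLOW(A) = {e}.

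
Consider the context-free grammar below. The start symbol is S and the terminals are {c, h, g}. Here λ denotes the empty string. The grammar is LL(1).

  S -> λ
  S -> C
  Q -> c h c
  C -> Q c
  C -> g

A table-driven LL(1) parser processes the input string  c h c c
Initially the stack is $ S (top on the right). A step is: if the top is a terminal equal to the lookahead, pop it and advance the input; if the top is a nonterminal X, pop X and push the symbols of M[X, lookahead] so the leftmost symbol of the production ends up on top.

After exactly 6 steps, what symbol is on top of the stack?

c

step 1: stack=$ S  input=c h c c $  — expand S -> C
step 2: stack=$ C  input=c h c c $  — expand C -> Q c
step 3: stack=$ c Q  input=c h c c $  — expand Q -> c h c
step 4: stack=$ c c h c  input=c h c c $  — match c
step 5: stack=$ c c h  input=h c c $  — match h
step 6: stack=$ c c  input=c c $  — match c
Stack after step 6: $ c (top = c).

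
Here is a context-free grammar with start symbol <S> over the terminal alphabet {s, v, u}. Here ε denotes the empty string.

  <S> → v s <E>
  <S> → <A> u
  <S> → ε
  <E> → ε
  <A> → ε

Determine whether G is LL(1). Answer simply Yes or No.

FIRST(<S>) = {ε, u, v}
FIRST(<E>) = {ε}
FIRST(<A>) = {ε}
FOLLOW(<S>) = {$}
FOLLOW(<E>) = {$}
FOLLOW(<A>) = {u}
Each cell of M receives at most one production.

Yes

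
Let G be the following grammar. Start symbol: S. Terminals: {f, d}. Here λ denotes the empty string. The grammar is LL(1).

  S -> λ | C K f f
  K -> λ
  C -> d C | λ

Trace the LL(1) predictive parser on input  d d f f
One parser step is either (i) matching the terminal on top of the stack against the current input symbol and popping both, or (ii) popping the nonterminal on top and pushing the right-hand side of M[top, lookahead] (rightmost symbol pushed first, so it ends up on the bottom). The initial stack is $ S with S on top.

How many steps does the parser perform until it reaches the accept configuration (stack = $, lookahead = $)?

step 1: stack=$ S  input=d d f f $  — expand S -> C K f f
step 2: stack=$ f f K C  input=d d f f $  — expand C -> d C
step 3: stack=$ f f K C d  input=d d f f $  — match d
step 4: stack=$ f f K C  input=d f f $  — expand C -> d C
step 5: stack=$ f f K C d  input=d f f $  — match d
step 6: stack=$ f f K C  input=f f $  — expand C -> λ
step 7: stack=$ f f K  input=f f $  — expand K -> λ
step 8: stack=$ f f  input=f f $  — match f
step 9: stack=$ f  input=f $  — match f
Accept reached after 9 steps.

9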